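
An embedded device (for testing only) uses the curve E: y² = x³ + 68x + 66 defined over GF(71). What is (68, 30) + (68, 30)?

(9, 22)

tangent at (68, 30): λ = (3·68² + 68)/(2·30) ≡ 24/60. 60⁻¹ ≡ 58 (mod 71) since 60·58 = 3480 ≡ 1, so λ ≡ 24·58 ≡ 43.
  x = λ² - 68 - 68 = 1849 - 136 ≡ 9; y = λ·(68 - 9) - 30 ≡ 22. → (9, 22)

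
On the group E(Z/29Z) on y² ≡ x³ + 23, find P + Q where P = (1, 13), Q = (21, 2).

(11, 7)

(1, 13) + (21, 2). λ = (2 - 13)/(21 - 1) ≡ 18/20 mod 29. 20⁻¹ ≡ 16 (mod 29), so λ ≡ 27.
  x = λ² - 1 - 21 = 729 - 22 ≡ 11; y = λ·(1 - 11) - 13 ≡ 7. → (11, 7)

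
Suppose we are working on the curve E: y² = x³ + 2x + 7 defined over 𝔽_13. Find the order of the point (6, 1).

2P: tangent at (6, 1): λ = (3·6² + 2)/(2·1) ≡ 6/2. 2⁻¹ ≡ 7 (mod 13) since 2·7 = 14 ≡ 1, so λ ≡ 6·7 ≡ 3.
  x = λ² - 6 - 6 = 9 - 12 ≡ 10; y = λ·(6 - 10) - 1 ≡ 0. → (10, 0)
3P: (10, 0) + (6, 1). λ = (1 - 0)/(6 - 10) ≡ 1/9 mod 13. 9⁻¹ ≡ 3 (mod 13) since 9·3 = 27 ≡ 1, so λ ≡ 3.
  x = λ² - 10 - 6 = 9 - 16 ≡ 6; y = λ·(10 - 6) - 0 ≡ 12. → (6, 12)
4P: (6, 12) + (6, 1): same x and y₁ ≡ -y₂, so the sum is ∞.
4P = ∞, so the order is 4.

4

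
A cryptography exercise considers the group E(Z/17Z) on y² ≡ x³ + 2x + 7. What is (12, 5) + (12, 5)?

tangent at (12, 5): λ = (3·12² + 2)/(2·5) ≡ 9/10. 10⁻¹ ≡ 12 (mod 17), so λ ≡ 9·12 ≡ 6.
  x = λ² - 12 - 12 = 36 - 24 ≡ 12; y = λ·(12 - 12) - 5 ≡ 12. → (12, 12)

(12, 12)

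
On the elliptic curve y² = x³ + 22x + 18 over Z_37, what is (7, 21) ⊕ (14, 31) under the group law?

(12, 30)

(7, 21) + (14, 31). λ = (31 - 21)/(14 - 7) ≡ 10/7 mod 37. 7⁻¹ ≡ 16 (mod 37), so λ ≡ 12.
  x = λ² - 7 - 14 = 144 - 21 ≡ 12; y = λ·(7 - 12) - 21 ≡ 30. → (12, 30)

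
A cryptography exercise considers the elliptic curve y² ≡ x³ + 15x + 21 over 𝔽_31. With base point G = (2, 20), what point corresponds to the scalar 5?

Double-and-add on 5 = (101)₂. Start with G = (2, 20) for the leading 1-bit.
double: tangent at (2, 20): λ = (3·2² + 15)/(2·20) ≡ 27/9. 9⁻¹ ≡ 7 (mod 31) since 9·7 = 63 ≡ 1, so λ ≡ 27·7 ≡ 3.
  x = λ² - 2 - 2 = 9 - 4 ≡ 5; y = λ·(2 - 5) - 20 ≡ 2. → (5, 2)
double: tangent at (5, 2): λ = (3·5² + 15)/(2·2) ≡ 28/4. 4⁻¹ ≡ 8 (mod 31) since 4·8 = 32 ≡ 1, so λ ≡ 28·8 ≡ 7.
  x = λ² - 5 - 5 = 49 - 10 ≡ 8; y = λ·(5 - 8) - 2 ≡ 8. → (8, 8)
add G: (8, 8) + (2, 20). λ = (20 - 8)/(2 - 8) ≡ 12/25 mod 31. 25⁻¹ ≡ 5 (mod 31) since 25·5 = 125 ≡ 1, so λ ≡ 29.
  x = λ² - 8 - 2 = 841 - 10 ≡ 25; y = λ·(8 - 25) - 8 ≡ 26. → (25, 26)

(25, 26)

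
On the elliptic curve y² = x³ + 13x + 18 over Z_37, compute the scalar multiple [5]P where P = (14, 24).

Repeated addition: build up to 5P.
2P: tangent at (14, 24): λ = (3·14² + 13)/(2·24) ≡ 9/11. 11⁻¹ ≡ 27 (mod 37) since 11·27 = 297 ≡ 1, so λ ≡ 9·27 ≡ 21.
  x = λ² - 14 - 14 = 441 - 28 ≡ 6; y = λ·(14 - 6) - 24 ≡ 33. → (6, 33)
3P: (6, 33) + (14, 24). λ = (24 - 33)/(14 - 6) ≡ 28/8 mod 37. 8⁻¹ ≡ 14 (mod 37), so λ ≡ 22.
  x = λ² - 6 - 14 = 484 - 20 ≡ 20; y = λ·(6 - 20) - 33 ≡ 29. → (20, 29)
4P: (20, 29) + (14, 24). λ = (24 - 29)/(14 - 20) ≡ 32/31 mod 37. 31⁻¹ ≡ 6 (mod 37), so λ ≡ 7.
  x = λ² - 20 - 14 = 49 - 34 ≡ 15; y = λ·(20 - 15) - 29 ≡ 6. → (15, 6)
5P: (15, 6) + (14, 24). λ = (24 - 6)/(14 - 15) ≡ 18/36 mod 37. 36⁻¹ ≡ 36 (mod 37), so λ ≡ 19.
  x = λ² - 15 - 14 = 361 - 29 ≡ 36; y = λ·(15 - 36) - 6 ≡ 2. → (36, 2)

(36, 2)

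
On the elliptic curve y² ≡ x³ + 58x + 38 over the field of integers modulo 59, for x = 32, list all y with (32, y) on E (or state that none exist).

18, 41

x³ + 58x + 38 = 34662 ≡ 29 (mod 59).
Square roots of 29 mod 59: 18 and 41 (since 18² = 324 ≡ 29).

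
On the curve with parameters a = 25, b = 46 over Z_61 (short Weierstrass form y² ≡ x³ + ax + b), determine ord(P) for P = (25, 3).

2P: tangent at (25, 3): λ = (3·25² + 25)/(2·3) ≡ 9/6. 6⁻¹ ≡ 51 (mod 61) since 6·51 = 306 ≡ 1, so λ ≡ 9·51 ≡ 32.
  x = λ² - 25 - 25 = 1024 - 50 ≡ 59; y = λ·(25 - 59) - 3 ≡ 7. → (59, 7)
3P: (59, 7) + (25, 3). λ = (3 - 7)/(25 - 59) ≡ 57/27 mod 61. 27⁻¹ ≡ 52 (mod 61), so λ ≡ 36.
  x = λ² - 59 - 25 = 1296 - 84 ≡ 53; y = λ·(59 - 53) - 7 ≡ 26. → (53, 26)
4P: (53, 26) + (25, 3). λ = (3 - 26)/(25 - 53) ≡ 38/33 mod 61. 33⁻¹ ≡ 37 (mod 61), so λ ≡ 3.
  x = λ² - 53 - 25 = 9 - 78 ≡ 53; y = λ·(53 - 53) - 26 ≡ 35. → (53, 35)
5P: (53, 35) + (25, 3). λ = (3 - 35)/(25 - 53) ≡ 29/33 mod 61. 33⁻¹ ≡ 37 (mod 61), so λ ≡ 36.
  x = λ² - 53 - 25 = 1296 - 78 ≡ 59; y = λ·(53 - 59) - 35 ≡ 54. → (59, 54)
6P: (59, 54) + (25, 3). λ = (3 - 54)/(25 - 59) ≡ 10/27 mod 61. 27⁻¹ ≡ 52 (mod 61) since 27·52 = 1404 ≡ 1, so λ ≡ 32.
  x = λ² - 59 - 25 = 1024 - 84 ≡ 25; y = λ·(59 - 25) - 54 ≡ 58. → (25, 58)
7P: (25, 58) + (25, 3): same x and y₁ ≡ -y₂, so the sum is ∞.
7P = ∞, so the order is 7.

7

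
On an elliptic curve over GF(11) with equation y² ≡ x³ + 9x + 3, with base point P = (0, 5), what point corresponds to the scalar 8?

Double-and-add on 8 = (1000)₂. Start with P = (0, 5) for the leading 1-bit.
double: tangent at (0, 5): λ = (3·0² + 9)/(2·5) ≡ 9/10. 10⁻¹ ≡ 10 (mod 11), so λ ≡ 9·10 ≡ 2.
  x = λ² - 0 - 0 = 4 - 0 ≡ 4; y = λ·(0 - 4) - 5 ≡ 9. → (4, 9)
double: tangent at (4, 9): λ = (3·4² + 9)/(2·9) ≡ 2/7. 7⁻¹ ≡ 8 (mod 11), so λ ≡ 2·8 ≡ 5.
  x = λ² - 4 - 4 = 25 - 8 ≡ 6; y = λ·(4 - 6) - 9 ≡ 3. → (6, 3)
double: tangent at (6, 3): λ = (3·6² + 9)/(2·3) ≡ 7/6. 6⁻¹ ≡ 2 (mod 11) since 6·2 = 12 ≡ 1, so λ ≡ 7·2 ≡ 3.
  x = λ² - 6 - 6 = 9 - 12 ≡ 8; y = λ·(6 - 8) - 3 ≡ 2. → (8, 2)

(8, 2)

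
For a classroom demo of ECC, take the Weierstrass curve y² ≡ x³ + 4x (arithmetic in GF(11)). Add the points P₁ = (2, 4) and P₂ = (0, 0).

(2, 4) + (0, 0). λ = (0 - 4)/(0 - 2) ≡ 7/9 mod 11. 9⁻¹ ≡ 5 (mod 11) since 9·5 = 45 ≡ 1, so λ ≡ 2.
  x = λ² - 2 - 0 = 4 - 2 ≡ 2; y = λ·(2 - 2) - 4 ≡ 7. → (2, 7)

(2, 7)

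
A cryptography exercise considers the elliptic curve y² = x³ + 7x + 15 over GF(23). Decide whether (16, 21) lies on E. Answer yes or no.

no

y² = 21² ≡ 4; x³ + 7x + 15 = 4223 ≡ 14 (mod 23). 4 ≠ 14.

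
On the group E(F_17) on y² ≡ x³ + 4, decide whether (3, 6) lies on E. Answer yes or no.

no

y² = 6² ≡ 2; x³ + 0x + 4 = 31 ≡ 14 (mod 17). 2 ≠ 14.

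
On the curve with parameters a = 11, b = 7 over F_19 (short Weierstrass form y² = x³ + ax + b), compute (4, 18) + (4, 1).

O

The two points share x = 4 and their y-coordinates satisfy 18 + 1 ≡ 0 (mod 19), so they are inverses. Their sum is O.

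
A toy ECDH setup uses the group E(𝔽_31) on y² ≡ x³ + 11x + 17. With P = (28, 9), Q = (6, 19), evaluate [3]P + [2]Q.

First 3P:
Repeated addition: build up to 3P.
2P: tangent at (28, 9): λ = (3·28² + 11)/(2·9) ≡ 7/18. 18⁻¹ ≡ 19 (mod 31), so λ ≡ 7·19 ≡ 9.
  x = λ² - 28 - 28 = 81 - 56 ≡ 25; y = λ·(28 - 25) - 9 ≡ 18. → (25, 18)
3P: (25, 18) + (28, 9). λ = (9 - 18)/(28 - 25) ≡ 22/3 mod 31. 3⁻¹ ≡ 21 (mod 31), so λ ≡ 28.
  x = λ² - 25 - 28 = 784 - 53 ≡ 18; y = λ·(25 - 18) - 18 ≡ 23. → (18, 23)
3P = (18, 23).
Next 2Q:
Repeated addition: build up to 2Q.
2Q: tangent at (6, 19): λ = (3·6² + 11)/(2·19) ≡ 26/7. 7⁻¹ ≡ 9 (mod 31), so λ ≡ 26·9 ≡ 17.
  x = λ² - 6 - 6 = 289 - 12 ≡ 29; y = λ·(6 - 29) - 19 ≡ 24. → (29, 24)
2Q = (29, 24).
Finally 3P + 2Q:
(18, 23) + (29, 24). λ = (24 - 23)/(29 - 18) ≡ 1/11 mod 31. 11⁻¹ ≡ 17 (mod 31) since 11·17 = 187 ≡ 1, so λ ≡ 17.
  x = λ² - 18 - 29 = 289 - 47 ≡ 25; y = λ·(18 - 25) - 23 ≡ 13. → (25, 13)

(25, 13)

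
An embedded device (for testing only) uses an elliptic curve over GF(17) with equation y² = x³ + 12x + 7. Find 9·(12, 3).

Write G = (12, 3).
Repeated addition: build up to 9G.
2G: tangent at (12, 3): λ = (3·12² + 12)/(2·3) ≡ 2/6. 6⁻¹ ≡ 3 (mod 17) since 6·3 = 18 ≡ 1, so λ ≡ 2·3 ≡ 6.
  x = λ² - 12 - 12 = 36 - 24 ≡ 12; y = λ·(12 - 12) - 3 ≡ 14. → (12, 14)
3G: (12, 14) + (12, 3): same x and y₁ ≡ -y₂, so the sum is ∞.
4G: ∞ + (12, 3) = (12, 3) (identity).
5G: tangent at (12, 3): λ = (3·12² + 12)/(2·3) ≡ 2/6. 6⁻¹ ≡ 3 (mod 17), so λ ≡ 2·3 ≡ 6.
  x = λ² - 12 - 12 = 36 - 24 ≡ 12; y = λ·(12 - 12) - 3 ≡ 14. → (12, 14)
6G: (12, 14) + (12, 3): same x and y₁ ≡ -y₂, so the sum is ∞.
7G: ∞ + (12, 3) = (12, 3) (identity).
8G: tangent at (12, 3): λ = (3·12² + 12)/(2·3) ≡ 2/6. 6⁻¹ ≡ 3 (mod 17), so λ ≡ 2·3 ≡ 6.
  x = λ² - 12 - 12 = 36 - 24 ≡ 12; y = λ·(12 - 12) - 3 ≡ 14. → (12, 14)
9G: (12, 14) + (12, 3): same x and y₁ ≡ -y₂, so the sum is ∞.

O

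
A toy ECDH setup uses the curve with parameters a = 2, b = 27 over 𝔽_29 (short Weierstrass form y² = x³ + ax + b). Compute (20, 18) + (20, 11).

The two points share x = 20 and their y-coordinates satisfy 18 + 11 ≡ 0 (mod 29), so they are inverses. Their sum is O.

O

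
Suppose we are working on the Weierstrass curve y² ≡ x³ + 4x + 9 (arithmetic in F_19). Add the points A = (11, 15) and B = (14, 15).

(11, 15) + (14, 15). λ = (15 - 15)/(14 - 11) ≡ 0/3 mod 19. 3⁻¹ ≡ 13 (mod 19), so λ ≡ 0.
  x = λ² - 11 - 14 = 0 - 25 ≡ 13; y = λ·(11 - 13) - 15 ≡ 4. → (13, 4)

(13, 4)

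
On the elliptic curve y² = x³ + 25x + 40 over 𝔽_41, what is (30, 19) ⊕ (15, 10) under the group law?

(39, 33)

(30, 19) + (15, 10). λ = (10 - 19)/(15 - 30) ≡ 32/26 mod 41. 26⁻¹ ≡ 30 (mod 41) since 26·30 = 780 ≡ 1, so λ ≡ 17.
  x = λ² - 30 - 15 = 289 - 45 ≡ 39; y = λ·(30 - 39) - 19 ≡ 33. → (39, 33)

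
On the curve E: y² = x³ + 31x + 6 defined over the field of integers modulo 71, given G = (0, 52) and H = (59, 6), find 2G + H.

First 2G:
Repeated addition: build up to 2G.
2G: tangent at (0, 52): λ = (3·0² + 31)/(2·52) ≡ 31/33. 33⁻¹ ≡ 28 (mod 71) since 33·28 = 924 ≡ 1, so λ ≡ 31·28 ≡ 16.
  x = λ² - 0 - 0 = 256 - 0 ≡ 43; y = λ·(0 - 43) - 52 ≡ 41. → (43, 41)
2G = (43, 41).
Finally 2G + H:
(43, 41) + (59, 6). λ = (6 - 41)/(59 - 43) ≡ 36/16 mod 71. 16⁻¹ ≡ 40 (mod 71), so λ ≡ 20.
  x = λ² - 43 - 59 = 400 - 102 ≡ 14; y = λ·(43 - 14) - 41 ≡ 42. → (14, 42)

(14, 42)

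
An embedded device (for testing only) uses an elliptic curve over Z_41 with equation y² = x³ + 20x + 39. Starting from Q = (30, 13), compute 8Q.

Double-and-add on 8 = (1000)₂. Start with Q = (30, 13) for the leading 1-bit.
double: tangent at (30, 13): λ = (3·30² + 20)/(2·13) ≡ 14/26. 26⁻¹ ≡ 30 (mod 41) since 26·30 = 780 ≡ 1, so λ ≡ 14·30 ≡ 10.
  x = λ² - 30 - 30 = 100 - 60 ≡ 40; y = λ·(30 - 40) - 13 ≡ 10. → (40, 10)
double: tangent at (40, 10): λ = (3·40² + 20)/(2·10) ≡ 23/20. 20⁻¹ ≡ 39 (mod 41), so λ ≡ 23·39 ≡ 36.
  x = λ² - 40 - 40 = 1296 - 80 ≡ 27; y = λ·(40 - 27) - 10 ≡ 7. → (27, 7)
double: tangent at (27, 7): λ = (3·27² + 20)/(2·7) ≡ 34/14. 14⁻¹ ≡ 3 (mod 41), so λ ≡ 34·3 ≡ 20.
  x = λ² - 27 - 27 = 400 - 54 ≡ 18; y = λ·(27 - 18) - 7 ≡ 9. → (18, 9)

(18, 9)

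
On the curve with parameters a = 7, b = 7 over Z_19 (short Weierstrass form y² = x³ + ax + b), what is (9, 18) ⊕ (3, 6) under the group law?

(11, 16)

(9, 18) + (3, 6). λ = (6 - 18)/(3 - 9) ≡ 7/13 mod 19. 13⁻¹ ≡ 3 (mod 19) since 13·3 = 39 ≡ 1, so λ ≡ 2.
  x = λ² - 9 - 3 = 4 - 12 ≡ 11; y = λ·(9 - 11) - 18 ≡ 16. → (11, 16)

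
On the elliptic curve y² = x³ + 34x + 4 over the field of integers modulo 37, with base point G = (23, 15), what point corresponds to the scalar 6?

(22, 35)

Repeated addition: build up to 6G.
2G: tangent at (23, 15): λ = (3·23² + 34)/(2·15) ≡ 30/30. 30⁻¹ ≡ 21 (mod 37), so λ ≡ 30·21 ≡ 1.
  x = λ² - 23 - 23 = 1 - 46 ≡ 29; y = λ·(23 - 29) - 15 ≡ 16. → (29, 16)
3G: (29, 16) + (23, 15). λ = (15 - 16)/(23 - 29) ≡ 36/31 mod 37. 31⁻¹ ≡ 6 (mod 37), so λ ≡ 31.
  x = λ² - 29 - 23 = 961 - 52 ≡ 21; y = λ·(29 - 21) - 16 ≡ 10. → (21, 10)
4G: (21, 10) + (23, 15). λ = (15 - 10)/(23 - 21) ≡ 5/2 mod 37. 2⁻¹ ≡ 19 (mod 37), so λ ≡ 21.
  x = λ² - 21 - 23 = 441 - 44 ≡ 27; y = λ·(21 - 27) - 10 ≡ 12. → (27, 12)
5G: (27, 12) + (23, 15). λ = (15 - 12)/(23 - 27) ≡ 3/33 mod 37. 33⁻¹ ≡ 9 (mod 37), so λ ≡ 27.
  x = λ² - 27 - 23 = 729 - 50 ≡ 13; y = λ·(27 - 13) - 12 ≡ 33. → (13, 33)
6G: (13, 33) + (23, 15). λ = (15 - 33)/(23 - 13) ≡ 19/10 mod 37. 10⁻¹ ≡ 26 (mod 37), so λ ≡ 13.
  x = λ² - 13 - 23 = 169 - 36 ≡ 22; y = λ·(13 - 22) - 33 ≡ 35. → (22, 35)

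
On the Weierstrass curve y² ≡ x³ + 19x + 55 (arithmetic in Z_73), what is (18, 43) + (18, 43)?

tangent at (18, 43): λ = (3·18² + 19)/(2·43) ≡ 42/13. 13⁻¹ ≡ 45 (mod 73) since 13·45 = 585 ≡ 1, so λ ≡ 42·45 ≡ 65.
  x = λ² - 18 - 18 = 4225 - 36 ≡ 28; y = λ·(18 - 28) - 43 ≡ 37. → (28, 37)

(28, 37)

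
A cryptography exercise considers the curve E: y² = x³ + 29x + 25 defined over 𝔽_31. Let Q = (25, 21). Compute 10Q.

(4, 9)

Double-and-add on 10 = (1010)₂. Start with Q = (25, 21) for the leading 1-bit.
double: tangent at (25, 21): λ = (3·25² + 29)/(2·21) ≡ 13/11. 11⁻¹ ≡ 17 (mod 31) since 11·17 = 187 ≡ 1, so λ ≡ 13·17 ≡ 4.
  x = λ² - 25 - 25 = 16 - 50 ≡ 28; y = λ·(25 - 28) - 21 ≡ 29. → (28, 29)
double: tangent at (28, 29): λ = (3·28² + 29)/(2·29) ≡ 25/27. 27⁻¹ ≡ 23 (mod 31), so λ ≡ 25·23 ≡ 17.
  x = λ² - 28 - 28 = 289 - 56 ≡ 16; y = λ·(28 - 16) - 29 ≡ 20. → (16, 20)
add Q: (16, 20) + (25, 21). λ = (21 - 20)/(25 - 16) ≡ 1/9 mod 31. 9⁻¹ ≡ 7 (mod 31), so λ ≡ 7.
  x = λ² - 16 - 25 = 49 - 41 ≡ 8; y = λ·(16 - 8) - 20 ≡ 5. → (8, 5)
double: tangent at (8, 5): λ = (3·8² + 29)/(2·5) ≡ 4/10. 10⁻¹ ≡ 28 (mod 31), so λ ≡ 4·28 ≡ 19.
  x = λ² - 8 - 8 = 361 - 16 ≡ 4; y = λ·(8 - 4) - 5 ≡ 9. → (4, 9)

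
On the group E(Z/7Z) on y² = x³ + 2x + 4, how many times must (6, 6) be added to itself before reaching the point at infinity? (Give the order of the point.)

10

2P: tangent at (6, 6): λ = (3·6² + 2)/(2·6) ≡ 5/5. 5⁻¹ ≡ 3 (mod 7), so λ ≡ 5·3 ≡ 1.
  x = λ² - 6 - 6 = 1 - 12 ≡ 3; y = λ·(6 - 3) - 6 ≡ 4. → (3, 4)
3P: (3, 4) + (6, 6). λ = (6 - 4)/(6 - 3) ≡ 2/3 mod 7. 3⁻¹ ≡ 5 (mod 7), so λ ≡ 3.
  x = λ² - 3 - 6 = 9 - 9 ≡ 0; y = λ·(3 - 0) - 4 ≡ 5. → (0, 5)
4P: (0, 5) + (6, 6). λ = (6 - 5)/(6 - 0) ≡ 1/6 mod 7. 6⁻¹ ≡ 6 (mod 7), so λ ≡ 6.
  x = λ² - 0 - 6 = 36 - 6 ≡ 2; y = λ·(0 - 2) - 5 ≡ 4. → (2, 4)
5P: (2, 4) + (6, 6). λ = (6 - 4)/(6 - 2) ≡ 2/4 mod 7. 4⁻¹ ≡ 2 (mod 7) since 4·2 = 8 ≡ 1, so λ ≡ 4.
  x = λ² - 2 - 6 = 16 - 8 ≡ 1; y = λ·(2 - 1) - 4 ≡ 0. → (1, 0)
6P: (1, 0) + (6, 6). λ = (6 - 0)/(6 - 1) ≡ 6/5 mod 7. 5⁻¹ ≡ 3 (mod 7), so λ ≡ 4.
  x = λ² - 1 - 6 = 16 - 7 ≡ 2; y = λ·(1 - 2) - 0 ≡ 3. → (2, 3)
7P: (2, 3) + (6, 6). λ = (6 - 3)/(6 - 2) ≡ 3/4 mod 7. 4⁻¹ ≡ 2 (mod 7) since 4·2 = 8 ≡ 1, so λ ≡ 6.
  x = λ² - 2 - 6 = 36 - 8 ≡ 0; y = λ·(2 - 0) - 3 ≡ 2. → (0, 2)
8P: (0, 2) + (6, 6). λ = (6 - 2)/(6 - 0) ≡ 4/6 mod 7. 6⁻¹ ≡ 6 (mod 7), so λ ≡ 3.
  x = λ² - 0 - 6 = 9 - 6 ≡ 3; y = λ·(0 - 3) - 2 ≡ 3. → (3, 3)
9P: (3, 3) + (6, 6). λ = (6 - 3)/(6 - 3) ≡ 3/3 mod 7. 3⁻¹ ≡ 5 (mod 7) since 3·5 = 15 ≡ 1, so λ ≡ 1.
  x = λ² - 3 - 6 = 1 - 9 ≡ 6; y = λ·(3 - 6) - 3 ≡ 1. → (6, 1)
10P: (6, 1) + (6, 6): same x and y₁ ≡ -y₂, so the sum is the point at infinity.
10P = the point at infinity, so the order is 10.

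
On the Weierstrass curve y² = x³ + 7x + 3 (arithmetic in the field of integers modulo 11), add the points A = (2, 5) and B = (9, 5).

(0, 6)

(2, 5) + (9, 5). λ = (5 - 5)/(9 - 2) ≡ 0/7 mod 11. 7⁻¹ ≡ 8 (mod 11) since 7·8 = 56 ≡ 1, so λ ≡ 0.
  x = λ² - 2 - 9 = 0 - 11 ≡ 0; y = λ·(2 - 0) - 5 ≡ 6. → (0, 6)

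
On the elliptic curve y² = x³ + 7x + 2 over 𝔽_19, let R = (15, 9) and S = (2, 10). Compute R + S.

(15, 9) + (2, 10). λ = (10 - 9)/(2 - 15) ≡ 1/6 mod 19. 6⁻¹ ≡ 16 (mod 19), so λ ≡ 16.
  x = λ² - 15 - 2 = 256 - 17 ≡ 11; y = λ·(15 - 11) - 9 ≡ 17. → (11, 17)

(11, 17)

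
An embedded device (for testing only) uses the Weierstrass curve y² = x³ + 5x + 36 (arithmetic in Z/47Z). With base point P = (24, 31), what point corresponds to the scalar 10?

(23, 2)

Repeated addition: build up to 10P.
2P: tangent at (24, 31): λ = (3·24² + 5)/(2·31) ≡ 41/15. 15⁻¹ ≡ 22 (mod 47), so λ ≡ 41·22 ≡ 9.
  x = λ² - 24 - 24 = 81 - 48 ≡ 33; y = λ·(24 - 33) - 31 ≡ 29. → (33, 29)
3P: (33, 29) + (24, 31). λ = (31 - 29)/(24 - 33) ≡ 2/38 mod 47. 38⁻¹ ≡ 26 (mod 47), so λ ≡ 5.
  x = λ² - 33 - 24 = 25 - 57 ≡ 15; y = λ·(33 - 15) - 29 ≡ 14. → (15, 14)
4P: (15, 14) + (24, 31). λ = (31 - 14)/(24 - 15) ≡ 17/9 mod 47. 9⁻¹ ≡ 21 (mod 47), so λ ≡ 28.
  x = λ² - 15 - 24 = 784 - 39 ≡ 40; y = λ·(15 - 40) - 14 ≡ 38. → (40, 38)
5P: (40, 38) + (24, 31). λ = (31 - 38)/(24 - 40) ≡ 40/31 mod 47. 31⁻¹ ≡ 44 (mod 47) since 31·44 = 1364 ≡ 1, so λ ≡ 21.
  x = λ² - 40 - 24 = 441 - 64 ≡ 1; y = λ·(40 - 1) - 38 ≡ 29. → (1, 29)
6P: (1, 29) + (24, 31). λ = (31 - 29)/(24 - 1) ≡ 2/23 mod 47. 23⁻¹ ≡ 45 (mod 47) since 23·45 = 1035 ≡ 1, so λ ≡ 43.
  x = λ² - 1 - 24 = 1849 - 25 ≡ 38; y = λ·(1 - 38) - 29 ≡ 25. → (38, 25)
7P: (38, 25) + (24, 31). λ = (31 - 25)/(24 - 38) ≡ 6/33 mod 47. 33⁻¹ ≡ 10 (mod 47) since 33·10 = 330 ≡ 1, so λ ≡ 13.
  x = λ² - 38 - 24 = 169 - 62 ≡ 13; y = λ·(38 - 13) - 25 ≡ 18. → (13, 18)
8P: (13, 18) + (24, 31). λ = (31 - 18)/(24 - 13) ≡ 13/11 mod 47. 11⁻¹ ≡ 30 (mod 47), so λ ≡ 14.
  x = λ² - 13 - 24 = 196 - 37 ≡ 18; y = λ·(13 - 18) - 18 ≡ 6. → (18, 6)
9P: (18, 6) + (24, 31). λ = (31 - 6)/(24 - 18) ≡ 25/6 mod 47. 6⁻¹ ≡ 8 (mod 47) since 6·8 = 48 ≡ 1, so λ ≡ 12.
  x = λ² - 18 - 24 = 144 - 42 ≡ 8; y = λ·(18 - 8) - 6 ≡ 20. → (8, 20)
10P: (8, 20) + (24, 31). λ = (31 - 20)/(24 - 8) ≡ 11/16 mod 47. 16⁻¹ ≡ 3 (mod 47), so λ ≡ 33.
  x = λ² - 8 - 24 = 1089 - 32 ≡ 23; y = λ·(8 - 23) - 20 ≡ 2. → (23, 2)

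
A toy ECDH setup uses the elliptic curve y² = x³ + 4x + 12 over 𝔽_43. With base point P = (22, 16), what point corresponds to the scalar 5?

(33, 2)

Repeated addition: build up to 5P.
2P: tangent at (22, 16): λ = (3·22² + 4)/(2·16) ≡ 37/32. 32⁻¹ ≡ 39 (mod 43) since 32·39 = 1248 ≡ 1, so λ ≡ 37·39 ≡ 24.
  x = λ² - 22 - 22 = 576 - 44 ≡ 16; y = λ·(22 - 16) - 16 ≡ 42. → (16, 42)
3P: (16, 42) + (22, 16). λ = (16 - 42)/(22 - 16) ≡ 17/6 mod 43. 6⁻¹ ≡ 36 (mod 43) since 6·36 = 216 ≡ 1, so λ ≡ 10.
  x = λ² - 16 - 22 = 100 - 38 ≡ 19; y = λ·(16 - 19) - 42 ≡ 14. → (19, 14)
4P: (19, 14) + (22, 16). λ = (16 - 14)/(22 - 19) ≡ 2/3 mod 43. 3⁻¹ ≡ 29 (mod 43), so λ ≡ 15.
  x = λ² - 19 - 22 = 225 - 41 ≡ 12; y = λ·(19 - 12) - 14 ≡ 5. → (12, 5)
5P: (12, 5) + (22, 16). λ = (16 - 5)/(22 - 12) ≡ 11/10 mod 43. 10⁻¹ ≡ 13 (mod 43), so λ ≡ 14.
  x = λ² - 12 - 22 = 196 - 34 ≡ 33; y = λ·(12 - 33) - 5 ≡ 2. → (33, 2)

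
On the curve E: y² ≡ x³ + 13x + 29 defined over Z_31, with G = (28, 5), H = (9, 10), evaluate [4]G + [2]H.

First 4G:
Repeated addition: build up to 4G.
2G: tangent at (28, 5): λ = (3·28² + 13)/(2·5) ≡ 9/10. 10⁻¹ ≡ 28 (mod 31) since 10·28 = 280 ≡ 1, so λ ≡ 9·28 ≡ 4.
  x = λ² - 28 - 28 = 16 - 56 ≡ 22; y = λ·(28 - 22) - 5 ≡ 19. → (22, 19)
3G: (22, 19) + (28, 5). λ = (5 - 19)/(28 - 22) ≡ 17/6 mod 31. 6⁻¹ ≡ 26 (mod 31) since 6·26 = 156 ≡ 1, so λ ≡ 8.
  x = λ² - 22 - 28 = 64 - 50 ≡ 14; y = λ·(22 - 14) - 19 ≡ 14. → (14, 14)
4G: (14, 14) + (28, 5). λ = (5 - 14)/(28 - 14) ≡ 22/14 mod 31. 14⁻¹ ≡ 20 (mod 31) since 14·20 = 280 ≡ 1, so λ ≡ 6.
  x = λ² - 14 - 28 = 36 - 42 ≡ 25; y = λ·(14 - 25) - 14 ≡ 13. → (25, 13)
4G = (25, 13).
Next 2H:
Repeated addition: build up to 2H.
2H: tangent at (9, 10): λ = (3·9² + 13)/(2·10) ≡ 8/20. 20⁻¹ ≡ 14 (mod 31), so λ ≡ 8·14 ≡ 19.
  x = λ² - 9 - 9 = 361 - 18 ≡ 2; y = λ·(9 - 2) - 10 ≡ 30. → (2, 30)
2H = (2, 30).
Finally 4G + 2H:
(25, 13) + (2, 30). λ = (30 - 13)/(2 - 25) ≡ 17/8 mod 31. 8⁻¹ ≡ 4 (mod 31), so λ ≡ 6.
  x = λ² - 25 - 2 = 36 - 27 ≡ 9; y = λ·(25 - 9) - 13 ≡ 21. → (9, 21)

(9, 21)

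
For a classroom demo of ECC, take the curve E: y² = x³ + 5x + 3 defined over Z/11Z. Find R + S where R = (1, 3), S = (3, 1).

(1, 3) + (3, 1). λ = (1 - 3)/(3 - 1) ≡ 9/2 mod 11. 2⁻¹ ≡ 6 (mod 11) since 2·6 = 12 ≡ 1, so λ ≡ 10.
  x = λ² - 1 - 3 = 100 - 4 ≡ 8; y = λ·(1 - 8) - 3 ≡ 4. → (8, 4)

(8, 4)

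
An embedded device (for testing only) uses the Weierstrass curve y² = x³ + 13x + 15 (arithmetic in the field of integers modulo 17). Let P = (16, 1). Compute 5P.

Double-and-add on 5 = (101)₂. Start with P = (16, 1) for the leading 1-bit.
double: tangent at (16, 1): λ = (3·16² + 13)/(2·1) ≡ 16/2. 2⁻¹ ≡ 9 (mod 17) since 2·9 = 18 ≡ 1, so λ ≡ 16·9 ≡ 8.
  x = λ² - 16 - 16 = 64 - 32 ≡ 15; y = λ·(16 - 15) - 1 ≡ 7. → (15, 7)
double: tangent at (15, 7): λ = (3·15² + 13)/(2·7) ≡ 8/14. 14⁻¹ ≡ 11 (mod 17), so λ ≡ 8·11 ≡ 3.
  x = λ² - 15 - 15 = 9 - 30 ≡ 13; y = λ·(15 - 13) - 7 ≡ 16. → (13, 16)
add P: (13, 16) + (16, 1). λ = (1 - 16)/(16 - 13) ≡ 2/3 mod 17. 3⁻¹ ≡ 6 (mod 17) since 3·6 = 18 ≡ 1, so λ ≡ 12.
  x = λ² - 13 - 16 = 144 - 29 ≡ 13; y = λ·(13 - 13) - 16 ≡ 1. → (13, 1)

(13, 1)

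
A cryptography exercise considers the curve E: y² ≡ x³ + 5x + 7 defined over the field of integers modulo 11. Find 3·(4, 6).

(4, 5)

Write Q = (4, 6).
Repeated addition: build up to 3Q.
2Q: tangent at (4, 6): λ = (3·4² + 5)/(2·6) ≡ 9/1. 1⁻¹ ≡ 1 (mod 11), so λ ≡ 9·1 ≡ 9.
  x = λ² - 4 - 4 = 81 - 8 ≡ 7; y = λ·(4 - 7) - 6 ≡ 0. → (7, 0)
3Q: (7, 0) + (4, 6). λ = (6 - 0)/(4 - 7) ≡ 6/8 mod 11. 8⁻¹ ≡ 7 (mod 11), so λ ≡ 9.
  x = λ² - 7 - 4 = 81 - 11 ≡ 4; y = λ·(7 - 4) - 0 ≡ 5. → (4, 5)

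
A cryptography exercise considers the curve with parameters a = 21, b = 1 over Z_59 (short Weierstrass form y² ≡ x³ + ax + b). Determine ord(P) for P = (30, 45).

2P: tangent at (30, 45): λ = (3·30² + 21)/(2·45) ≡ 7/31. 31⁻¹ ≡ 40 (mod 59) since 31·40 = 1240 ≡ 1, so λ ≡ 7·40 ≡ 44.
  x = λ² - 30 - 30 = 1936 - 60 ≡ 47; y = λ·(30 - 47) - 45 ≡ 33. → (47, 33)
3P: (47, 33) + (30, 45). λ = (45 - 33)/(30 - 47) ≡ 12/42 mod 59. 42⁻¹ ≡ 52 (mod 59), so λ ≡ 34.
  x = λ² - 47 - 30 = 1156 - 77 ≡ 17; y = λ·(47 - 17) - 33 ≡ 43. → (17, 43)
4P: (17, 43) + (30, 45). λ = (45 - 43)/(30 - 17) ≡ 2/13 mod 59. 13⁻¹ ≡ 50 (mod 59), so λ ≡ 41.
  x = λ² - 17 - 30 = 1681 - 47 ≡ 41; y = λ·(17 - 41) - 43 ≡ 35. → (41, 35)
5P: (41, 35) + (30, 45). λ = (45 - 35)/(30 - 41) ≡ 10/48 mod 59. 48⁻¹ ≡ 16 (mod 59), so λ ≡ 42.
  x = λ² - 41 - 30 = 1764 - 71 ≡ 41; y = λ·(41 - 41) - 35 ≡ 24. → (41, 24)
6P: (41, 24) + (30, 45). λ = (45 - 24)/(30 - 41) ≡ 21/48 mod 59. 48⁻¹ ≡ 16 (mod 59), so λ ≡ 41.
  x = λ² - 41 - 30 = 1681 - 71 ≡ 17; y = λ·(41 - 17) - 24 ≡ 16. → (17, 16)
7P: (17, 16) + (30, 45). λ = (45 - 16)/(30 - 17) ≡ 29/13 mod 59. 13⁻¹ ≡ 50 (mod 59), so λ ≡ 34.
  x = λ² - 17 - 30 = 1156 - 47 ≡ 47; y = λ·(17 - 47) - 16 ≡ 26. → (47, 26)
8P: (47, 26) + (30, 45). λ = (45 - 26)/(30 - 47) ≡ 19/42 mod 59. 42⁻¹ ≡ 52 (mod 59), so λ ≡ 44.
  x = λ² - 47 - 30 = 1936 - 77 ≡ 30; y = λ·(47 - 30) - 26 ≡ 14. → (30, 14)
9P: (30, 14) + (30, 45): same x and y₁ ≡ -y₂, so the sum is O.
9P = O, so the order is 9.

9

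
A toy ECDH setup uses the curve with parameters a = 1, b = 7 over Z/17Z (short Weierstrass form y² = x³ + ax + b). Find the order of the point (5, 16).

2P: tangent at (5, 16): λ = (3·5² + 1)/(2·16) ≡ 8/15. 15⁻¹ ≡ 8 (mod 17), so λ ≡ 8·8 ≡ 13.
  x = λ² - 5 - 5 = 169 - 10 ≡ 6; y = λ·(5 - 6) - 16 ≡ 5. → (6, 5)
3P: (6, 5) + (5, 16). λ = (16 - 5)/(5 - 6) ≡ 11/16 mod 17. 16⁻¹ ≡ 16 (mod 17) since 16·16 = 256 ≡ 1, so λ ≡ 6.
  x = λ² - 6 - 5 = 36 - 11 ≡ 8; y = λ·(6 - 8) - 5 ≡ 0. → (8, 0)
4P: (8, 0) + (5, 16). λ = (16 - 0)/(5 - 8) ≡ 16/14 mod 17. 14⁻¹ ≡ 11 (mod 17) since 14·11 = 154 ≡ 1, so λ ≡ 6.
  x = λ² - 8 - 5 = 36 - 13 ≡ 6; y = λ·(8 - 6) - 0 ≡ 12. → (6, 12)
5P: (6, 12) + (5, 16). λ = (16 - 12)/(5 - 6) ≡ 4/16 mod 17. 16⁻¹ ≡ 16 (mod 17), so λ ≡ 13.
  x = λ² - 6 - 5 = 169 - 11 ≡ 5; y = λ·(6 - 5) - 12 ≡ 1. → (5, 1)
6P: (5, 1) + (5, 16): same x and y₁ ≡ -y₂, so the sum is O.
6P = O, so the order is 6.

6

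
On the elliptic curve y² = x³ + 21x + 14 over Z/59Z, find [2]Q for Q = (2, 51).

tangent at (2, 51): λ = (3·2² + 21)/(2·51) ≡ 33/43. 43⁻¹ ≡ 11 (mod 59), so λ ≡ 33·11 ≡ 9.
  x = λ² - 2 - 2 = 81 - 4 ≡ 18; y = λ·(2 - 18) - 51 ≡ 41. → (18, 41)

(18, 41)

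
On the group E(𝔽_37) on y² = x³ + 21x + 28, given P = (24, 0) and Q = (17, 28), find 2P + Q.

First 2P:
Repeated addition: build up to 2P.
2P: (24, 0) + (24, 0): same x and y₁ ≡ -y₂, so the sum is ∞.
2P = ∞.
Finally 2P + Q:
∞ + (17, 28) = (17, 28) (identity).

(17, 28)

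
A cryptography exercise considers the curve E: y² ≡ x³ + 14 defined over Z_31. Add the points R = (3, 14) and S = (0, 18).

(16, 24)

(3, 14) + (0, 18). λ = (18 - 14)/(0 - 3) ≡ 4/28 mod 31. 28⁻¹ ≡ 10 (mod 31) since 28·10 = 280 ≡ 1, so λ ≡ 9.
  x = λ² - 3 - 0 = 81 - 3 ≡ 16; y = λ·(3 - 16) - 14 ≡ 24. → (16, 24)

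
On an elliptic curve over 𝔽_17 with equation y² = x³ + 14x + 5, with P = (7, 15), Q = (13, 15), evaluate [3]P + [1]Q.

(13, 15)

First 3P:
Repeated addition: build up to 3P.
2P: tangent at (7, 15): λ = (3·7² + 14)/(2·15) ≡ 8/13. 13⁻¹ ≡ 4 (mod 17) since 13·4 = 52 ≡ 1, so λ ≡ 8·4 ≡ 15.
  x = λ² - 7 - 7 = 225 - 14 ≡ 7; y = λ·(7 - 7) - 15 ≡ 2. → (7, 2)
3P: (7, 2) + (7, 15): same x and y₁ ≡ -y₂, so the sum is ∞.
3P = ∞.
Finally 3P + Q:
∞ + (13, 15) = (13, 15) (identity).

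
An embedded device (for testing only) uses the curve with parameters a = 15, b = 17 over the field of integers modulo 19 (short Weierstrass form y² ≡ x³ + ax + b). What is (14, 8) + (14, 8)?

tangent at (14, 8): λ = (3·14² + 15)/(2·8) ≡ 14/16. 16⁻¹ ≡ 6 (mod 19) since 16·6 = 96 ≡ 1, so λ ≡ 14·6 ≡ 8.
  x = λ² - 14 - 14 = 64 - 28 ≡ 17; y = λ·(14 - 17) - 8 ≡ 6. → (17, 6)

(17, 6)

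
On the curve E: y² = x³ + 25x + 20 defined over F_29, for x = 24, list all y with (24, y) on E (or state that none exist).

none

x³ + 25x + 20 = 14444 ≡ 2 (mod 29).
2 is a non-residue mod 29; no y exists.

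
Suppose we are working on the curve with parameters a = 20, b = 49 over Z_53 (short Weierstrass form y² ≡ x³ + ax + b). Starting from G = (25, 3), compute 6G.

(49, 8)

Repeated addition: build up to 6G.
2G: tangent at (25, 3): λ = (3·25² + 20)/(2·3) ≡ 40/6. 6⁻¹ ≡ 9 (mod 53), so λ ≡ 40·9 ≡ 42.
  x = λ² - 25 - 25 = 1764 - 50 ≡ 18; y = λ·(25 - 18) - 3 ≡ 26. → (18, 26)
3G: (18, 26) + (25, 3). λ = (3 - 26)/(25 - 18) ≡ 30/7 mod 53. 7⁻¹ ≡ 38 (mod 53), so λ ≡ 27.
  x = λ² - 18 - 25 = 729 - 43 ≡ 50; y = λ·(18 - 50) - 26 ≡ 11. → (50, 11)
4G: (50, 11) + (25, 3). λ = (3 - 11)/(25 - 50) ≡ 45/28 mod 53. 28⁻¹ ≡ 36 (mod 53) since 28·36 = 1008 ≡ 1, so λ ≡ 30.
  x = λ² - 50 - 25 = 900 - 75 ≡ 30; y = λ·(50 - 30) - 11 ≡ 6. → (30, 6)
5G: (30, 6) + (25, 3). λ = (3 - 6)/(25 - 30) ≡ 50/48 mod 53. 48⁻¹ ≡ 21 (mod 53) since 48·21 = 1008 ≡ 1, so λ ≡ 43.
  x = λ² - 30 - 25 = 1849 - 55 ≡ 45; y = λ·(30 - 45) - 6 ≡ 38. → (45, 38)
6G: (45, 38) + (25, 3). λ = (3 - 38)/(25 - 45) ≡ 18/33 mod 53. 33⁻¹ ≡ 45 (mod 53), so λ ≡ 15.
  x = λ² - 45 - 25 = 225 - 70 ≡ 49; y = λ·(45 - 49) - 38 ≡ 8. → (49, 8)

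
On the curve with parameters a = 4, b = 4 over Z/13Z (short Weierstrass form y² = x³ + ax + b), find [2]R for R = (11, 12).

tangent at (11, 12): λ = (3·11² + 4)/(2·12) ≡ 3/11. 11⁻¹ ≡ 6 (mod 13), so λ ≡ 3·6 ≡ 5.
  x = λ² - 11 - 11 = 25 - 22 ≡ 3; y = λ·(11 - 3) - 12 ≡ 2. → (3, 2)

(3, 2)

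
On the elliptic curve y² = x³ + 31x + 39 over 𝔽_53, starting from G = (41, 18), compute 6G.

O

Double-and-add on 6 = (110)₂. Start with G = (41, 18) for the leading 1-bit.
double: tangent at (41, 18): λ = (3·41² + 31)/(2·18) ≡ 39/36. 36⁻¹ ≡ 28 (mod 53), so λ ≡ 39·28 ≡ 32.
  x = λ² - 41 - 41 = 1024 - 82 ≡ 41; y = λ·(41 - 41) - 18 ≡ 35. → (41, 35)
add G: (41, 35) + (41, 18): same x and y₁ ≡ -y₂, so the sum is 𝒪.
double: 𝒪 + 𝒪 = 𝒪 (identity).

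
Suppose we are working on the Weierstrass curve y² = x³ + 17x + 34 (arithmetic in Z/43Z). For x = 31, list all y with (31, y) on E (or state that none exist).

none

x³ + 17x + 34 = 30352 ≡ 37 (mod 43).
37 is a non-residue mod 43; no y exists.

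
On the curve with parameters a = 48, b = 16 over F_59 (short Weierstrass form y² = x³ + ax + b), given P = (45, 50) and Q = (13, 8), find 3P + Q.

(6, 44)

First 3P:
Repeated addition: build up to 3P.
2P: tangent at (45, 50): λ = (3·45² + 48)/(2·50) ≡ 46/41. 41⁻¹ ≡ 36 (mod 59), so λ ≡ 46·36 ≡ 4.
  x = λ² - 45 - 45 = 16 - 90 ≡ 44; y = λ·(45 - 44) - 50 ≡ 13. → (44, 13)
3P: (44, 13) + (45, 50). λ = (50 - 13)/(45 - 44) ≡ 37/1 mod 59. 1⁻¹ ≡ 1 (mod 59) since 1·1 = 1 ≡ 1, so λ ≡ 37.
  x = λ² - 44 - 45 = 1369 - 89 ≡ 41; y = λ·(44 - 41) - 13 ≡ 39. → (41, 39)
3P = (41, 39).
Finally 3P + Q:
(41, 39) + (13, 8). λ = (8 - 39)/(13 - 41) ≡ 28/31 mod 59. 31⁻¹ ≡ 40 (mod 59), so λ ≡ 58.
  x = λ² - 41 - 13 = 3364 - 54 ≡ 6; y = λ·(41 - 6) - 39 ≡ 44. → (6, 44)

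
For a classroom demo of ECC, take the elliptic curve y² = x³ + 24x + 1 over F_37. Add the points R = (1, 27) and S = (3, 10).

(22, 22)

(1, 27) + (3, 10). λ = (10 - 27)/(3 - 1) ≡ 20/2 mod 37. 2⁻¹ ≡ 19 (mod 37) since 2·19 = 38 ≡ 1, so λ ≡ 10.
  x = λ² - 1 - 3 = 100 - 4 ≡ 22; y = λ·(1 - 22) - 27 ≡ 22. → (22, 22)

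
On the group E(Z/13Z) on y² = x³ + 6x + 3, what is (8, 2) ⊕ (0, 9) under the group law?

(8, 11)

(8, 2) + (0, 9). λ = (9 - 2)/(0 - 8) ≡ 7/5 mod 13. 5⁻¹ ≡ 8 (mod 13), so λ ≡ 4.
  x = λ² - 8 - 0 = 16 - 8 ≡ 8; y = λ·(8 - 8) - 2 ≡ 11. → (8, 11)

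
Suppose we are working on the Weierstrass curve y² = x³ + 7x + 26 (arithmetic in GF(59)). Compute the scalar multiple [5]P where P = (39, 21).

Repeated addition: build up to 5P.
2P: tangent at (39, 21): λ = (3·39² + 7)/(2·21) ≡ 27/42. 42⁻¹ ≡ 52 (mod 59) since 42·52 = 2184 ≡ 1, so λ ≡ 27·52 ≡ 47.
  x = λ² - 39 - 39 = 2209 - 78 ≡ 7; y = λ·(39 - 7) - 21 ≡ 8. → (7, 8)
3P: (7, 8) + (39, 21). λ = (21 - 8)/(39 - 7) ≡ 13/32 mod 59. 32⁻¹ ≡ 24 (mod 59) since 32·24 = 768 ≡ 1, so λ ≡ 17.
  x = λ² - 7 - 39 = 289 - 46 ≡ 7; y = λ·(7 - 7) - 8 ≡ 51. → (7, 51)
4P: (7, 51) + (39, 21). λ = (21 - 51)/(39 - 7) ≡ 29/32 mod 59. 32⁻¹ ≡ 24 (mod 59), so λ ≡ 47.
  x = λ² - 7 - 39 = 2209 - 46 ≡ 39; y = λ·(7 - 39) - 51 ≡ 38. → (39, 38)
5P: (39, 38) + (39, 21): same x and y₁ ≡ -y₂, so the sum is 𝒪.

O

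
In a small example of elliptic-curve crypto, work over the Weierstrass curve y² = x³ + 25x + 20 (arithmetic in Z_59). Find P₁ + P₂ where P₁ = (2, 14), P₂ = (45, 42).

(4, 19)

(2, 14) + (45, 42). λ = (42 - 14)/(45 - 2) ≡ 28/43 mod 59. 43⁻¹ ≡ 11 (mod 59) since 43·11 = 473 ≡ 1, so λ ≡ 13.
  x = λ² - 2 - 45 = 169 - 47 ≡ 4; y = λ·(2 - 4) - 14 ≡ 19. → (4, 19)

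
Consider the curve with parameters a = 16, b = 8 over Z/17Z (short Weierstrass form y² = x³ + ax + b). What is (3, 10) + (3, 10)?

tangent at (3, 10): λ = (3·3² + 16)/(2·10) ≡ 9/3. 3⁻¹ ≡ 6 (mod 17) since 3·6 = 18 ≡ 1, so λ ≡ 9·6 ≡ 3.
  x = λ² - 3 - 3 = 9 - 6 ≡ 3; y = λ·(3 - 3) - 10 ≡ 7. → (3, 7)

(3, 7)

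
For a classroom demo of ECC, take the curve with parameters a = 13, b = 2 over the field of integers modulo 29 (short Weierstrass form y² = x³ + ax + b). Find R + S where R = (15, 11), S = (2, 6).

(7, 1)

(15, 11) + (2, 6). λ = (6 - 11)/(2 - 15) ≡ 24/16 mod 29. 16⁻¹ ≡ 20 (mod 29), so λ ≡ 16.
  x = λ² - 15 - 2 = 256 - 17 ≡ 7; y = λ·(15 - 7) - 11 ≡ 1. → (7, 1)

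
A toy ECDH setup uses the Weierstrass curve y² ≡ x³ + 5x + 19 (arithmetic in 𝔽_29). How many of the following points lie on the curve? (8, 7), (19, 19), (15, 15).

2

(8, 7): 7² ≡ 20, rhs ≡ 20 → on.
(19, 19): 19² ≡ 13, rhs ≡ 13 → on.
(15, 15): 15² ≡ 22, rhs ≡ 18 → off.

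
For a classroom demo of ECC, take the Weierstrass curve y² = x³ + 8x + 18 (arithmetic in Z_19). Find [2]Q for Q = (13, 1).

(13, 18)

tangent at (13, 1): λ = (3·13² + 8)/(2·1) ≡ 2/2. 2⁻¹ ≡ 10 (mod 19), so λ ≡ 2·10 ≡ 1.
  x = λ² - 13 - 13 = 1 - 26 ≡ 13; y = λ·(13 - 13) - 1 ≡ 18. → (13, 18)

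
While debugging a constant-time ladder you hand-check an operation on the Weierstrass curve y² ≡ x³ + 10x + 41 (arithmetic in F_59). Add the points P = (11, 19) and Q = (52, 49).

(25, 24)

(11, 19) + (52, 49). λ = (49 - 19)/(52 - 11) ≡ 30/41 mod 59. 41⁻¹ ≡ 36 (mod 59) since 41·36 = 1476 ≡ 1, so λ ≡ 18.
  x = λ² - 11 - 52 = 324 - 63 ≡ 25; y = λ·(11 - 25) - 19 ≡ 24. → (25, 24)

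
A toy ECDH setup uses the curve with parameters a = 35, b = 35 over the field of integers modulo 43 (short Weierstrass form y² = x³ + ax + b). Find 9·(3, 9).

(27, 18)

Write G = (3, 9).
Repeated addition: build up to 9G.
2G: tangent at (3, 9): λ = (3·3² + 35)/(2·9) ≡ 19/18. 18⁻¹ ≡ 12 (mod 43) since 18·12 = 216 ≡ 1, so λ ≡ 19·12 ≡ 13.
  x = λ² - 3 - 3 = 169 - 6 ≡ 34; y = λ·(3 - 34) - 9 ≡ 18. → (34, 18)
3G: (34, 18) + (3, 9). λ = (9 - 18)/(3 - 34) ≡ 34/12 mod 43. 12⁻¹ ≡ 18 (mod 43), so λ ≡ 10.
  x = λ² - 34 - 3 = 100 - 37 ≡ 20; y = λ·(34 - 20) - 18 ≡ 36. → (20, 36)
4G: (20, 36) + (3, 9). λ = (9 - 36)/(3 - 20) ≡ 16/26 mod 43. 26⁻¹ ≡ 5 (mod 43), so λ ≡ 37.
  x = λ² - 20 - 3 = 1369 - 23 ≡ 13; y = λ·(20 - 13) - 36 ≡ 8. → (13, 8)
5G: (13, 8) + (3, 9). λ = (9 - 8)/(3 - 13) ≡ 1/33 mod 43. 33⁻¹ ≡ 30 (mod 43), so λ ≡ 30.
  x = λ² - 13 - 3 = 900 - 16 ≡ 24; y = λ·(13 - 24) - 8 ≡ 6. → (24, 6)
6G: (24, 6) + (3, 9). λ = (9 - 6)/(3 - 24) ≡ 3/22 mod 43. 22⁻¹ ≡ 2 (mod 43) since 22·2 = 44 ≡ 1, so λ ≡ 6.
  x = λ² - 24 - 3 = 36 - 27 ≡ 9; y = λ·(24 - 9) - 6 ≡ 41. → (9, 41)
7G: (9, 41) + (3, 9). λ = (9 - 41)/(3 - 9) ≡ 11/37 mod 43. 37⁻¹ ≡ 7 (mod 43), so λ ≡ 34.
  x = λ² - 9 - 3 = 1156 - 12 ≡ 26; y = λ·(9 - 26) - 41 ≡ 26. → (26, 26)
8G: (26, 26) + (3, 9). λ = (9 - 26)/(3 - 26) ≡ 26/20 mod 43. 20⁻¹ ≡ 28 (mod 43), so λ ≡ 40.
  x = λ² - 26 - 3 = 1600 - 29 ≡ 23; y = λ·(26 - 23) - 26 ≡ 8. → (23, 8)
9G: (23, 8) + (3, 9). λ = (9 - 8)/(3 - 23) ≡ 1/23 mod 43. 23⁻¹ ≡ 15 (mod 43), so λ ≡ 15.
  x = λ² - 23 - 3 = 225 - 26 ≡ 27; y = λ·(23 - 27) - 8 ≡ 18. → (27, 18)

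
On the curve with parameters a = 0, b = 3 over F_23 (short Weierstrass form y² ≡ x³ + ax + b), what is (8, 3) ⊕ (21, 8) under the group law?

(0, 16)

(8, 3) + (21, 8). λ = (8 - 3)/(21 - 8) ≡ 5/13 mod 23. 13⁻¹ ≡ 16 (mod 23) since 13·16 = 208 ≡ 1, so λ ≡ 11.
  x = λ² - 8 - 21 = 121 - 29 ≡ 0; y = λ·(8 - 0) - 3 ≡ 16. → (0, 16)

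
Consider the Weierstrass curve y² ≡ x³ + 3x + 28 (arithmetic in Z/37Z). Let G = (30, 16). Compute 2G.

tangent at (30, 16): λ = (3·30² + 3)/(2·16) ≡ 2/32. 32⁻¹ ≡ 22 (mod 37), so λ ≡ 2·22 ≡ 7.
  x = λ² - 30 - 30 = 49 - 60 ≡ 26; y = λ·(30 - 26) - 16 ≡ 12. → (26, 12)

(26, 12)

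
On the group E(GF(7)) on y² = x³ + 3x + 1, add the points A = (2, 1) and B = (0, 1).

(5, 6)

(2, 1) + (0, 1). λ = (1 - 1)/(0 - 2) ≡ 0/5 mod 7. 5⁻¹ ≡ 3 (mod 7), so λ ≡ 0.
  x = λ² - 2 - 0 = 0 - 2 ≡ 5; y = λ·(2 - 5) - 1 ≡ 6. → (5, 6)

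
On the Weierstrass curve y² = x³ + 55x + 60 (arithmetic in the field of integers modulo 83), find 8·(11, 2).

(31, 79)

Write Q = (11, 2).
Double-and-add on 8 = (1000)₂. Start with Q = (11, 2) for the leading 1-bit.
double: tangent at (11, 2): λ = (3·11² + 55)/(2·2) ≡ 3/4. 4⁻¹ ≡ 21 (mod 83), so λ ≡ 3·21 ≡ 63.
  x = λ² - 11 - 11 = 3969 - 22 ≡ 46; y = λ·(11 - 46) - 2 ≡ 34. → (46, 34)
double: tangent at (46, 34): λ = (3·46² + 55)/(2·34) ≡ 12/68. 68⁻¹ ≡ 11 (mod 83), so λ ≡ 12·11 ≡ 49.
  x = λ² - 46 - 46 = 2401 - 92 ≡ 68; y = λ·(46 - 68) - 34 ≡ 50. → (68, 50)
double: tangent at (68, 50): λ = (3·68² + 55)/(2·50) ≡ 66/17. 17⁻¹ ≡ 44 (mod 83) since 17·44 = 748 ≡ 1, so λ ≡ 66·44 ≡ 82.
  x = λ² - 68 - 68 = 6724 - 136 ≡ 31; y = λ·(68 - 31) - 50 ≡ 79. → (31, 79)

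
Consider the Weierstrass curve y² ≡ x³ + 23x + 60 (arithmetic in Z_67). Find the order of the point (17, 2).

2P: tangent at (17, 2): λ = (3·17² + 23)/(2·2) ≡ 19/4. 4⁻¹ ≡ 17 (mod 67), so λ ≡ 19·17 ≡ 55.
  x = λ² - 17 - 17 = 3025 - 34 ≡ 43; y = λ·(17 - 43) - 2 ≡ 42. → (43, 42)
3P: (43, 42) + (17, 2). λ = (2 - 42)/(17 - 43) ≡ 27/41 mod 67. 41⁻¹ ≡ 18 (mod 67) since 41·18 = 738 ≡ 1, so λ ≡ 17.
  x = λ² - 43 - 17 = 289 - 60 ≡ 28; y = λ·(43 - 28) - 42 ≡ 12. → (28, 12)
4P: (28, 12) + (17, 2). λ = (2 - 12)/(17 - 28) ≡ 57/56 mod 67. 56⁻¹ ≡ 6 (mod 67) since 56·6 = 336 ≡ 1, so λ ≡ 7.
  x = λ² - 28 - 17 = 49 - 45 ≡ 4; y = λ·(28 - 4) - 12 ≡ 22. → (4, 22)
5P: (4, 22) + (17, 2). λ = (2 - 22)/(17 - 4) ≡ 47/13 mod 67. 13⁻¹ ≡ 31 (mod 67), so λ ≡ 50.
  x = λ² - 4 - 17 = 2500 - 21 ≡ 0; y = λ·(4 - 0) - 22 ≡ 44. → (0, 44)
6P: (0, 44) + (17, 2). λ = (2 - 44)/(17 - 0) ≡ 25/17 mod 67. 17⁻¹ ≡ 4 (mod 67) since 17·4 = 68 ≡ 1, so λ ≡ 33.
  x = λ² - 0 - 17 = 1089 - 17 ≡ 0; y = λ·(0 - 0) - 44 ≡ 23. → (0, 23)
7P: (0, 23) + (17, 2). λ = (2 - 23)/(17 - 0) ≡ 46/17 mod 67. 17⁻¹ ≡ 4 (mod 67), so λ ≡ 50.
  x = λ² - 0 - 17 = 2500 - 17 ≡ 4; y = λ·(0 - 4) - 23 ≡ 45. → (4, 45)
8P: (4, 45) + (17, 2). λ = (2 - 45)/(17 - 4) ≡ 24/13 mod 67. 13⁻¹ ≡ 31 (mod 67) since 13·31 = 403 ≡ 1, so λ ≡ 7.
  x = λ² - 4 - 17 = 49 - 21 ≡ 28; y = λ·(4 - 28) - 45 ≡ 55. → (28, 55)
9P: (28, 55) + (17, 2). λ = (2 - 55)/(17 - 28) ≡ 14/56 mod 67. 56⁻¹ ≡ 6 (mod 67) since 56·6 = 336 ≡ 1, so λ ≡ 17.
  x = λ² - 28 - 17 = 289 - 45 ≡ 43; y = λ·(28 - 43) - 55 ≡ 25. → (43, 25)
10P: (43, 25) + (17, 2). λ = (2 - 25)/(17 - 43) ≡ 44/41 mod 67. 41⁻¹ ≡ 18 (mod 67), so λ ≡ 55.
  x = λ² - 43 - 17 = 3025 - 60 ≡ 17; y = λ·(43 - 17) - 25 ≡ 65. → (17, 65)
11P: (17, 65) + (17, 2): same x and y₁ ≡ -y₂, so the sum is O.
11P = O, so the order is 11.

11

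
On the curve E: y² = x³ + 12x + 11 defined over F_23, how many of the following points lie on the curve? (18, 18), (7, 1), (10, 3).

(18, 18): 18² ≡ 2, rhs ≡ 10 → off.
(7, 1): 1² ≡ 1, rhs ≡ 1 → on.
(10, 3): 3² ≡ 9, rhs ≡ 4 → off.

1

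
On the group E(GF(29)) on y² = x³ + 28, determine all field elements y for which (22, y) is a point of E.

x³ + 0x + 28 = 10676 ≡ 4 (mod 29).
Square roots of 4 mod 29: 2 and 27 (since 2² = 4 ≡ 4).

2, 27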